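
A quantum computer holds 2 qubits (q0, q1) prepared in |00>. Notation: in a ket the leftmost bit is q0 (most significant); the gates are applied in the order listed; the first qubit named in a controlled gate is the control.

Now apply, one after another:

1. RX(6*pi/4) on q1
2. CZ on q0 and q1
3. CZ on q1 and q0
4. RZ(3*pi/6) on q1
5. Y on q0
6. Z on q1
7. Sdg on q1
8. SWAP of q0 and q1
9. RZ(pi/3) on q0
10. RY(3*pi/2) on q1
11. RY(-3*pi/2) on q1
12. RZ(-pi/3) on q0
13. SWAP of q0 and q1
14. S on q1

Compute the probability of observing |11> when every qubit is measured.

A full measurement returns |11> with probability 1/2. Key observation: steps 7-14 multiply out to the identity, so the circuit reduces to the remaining gates.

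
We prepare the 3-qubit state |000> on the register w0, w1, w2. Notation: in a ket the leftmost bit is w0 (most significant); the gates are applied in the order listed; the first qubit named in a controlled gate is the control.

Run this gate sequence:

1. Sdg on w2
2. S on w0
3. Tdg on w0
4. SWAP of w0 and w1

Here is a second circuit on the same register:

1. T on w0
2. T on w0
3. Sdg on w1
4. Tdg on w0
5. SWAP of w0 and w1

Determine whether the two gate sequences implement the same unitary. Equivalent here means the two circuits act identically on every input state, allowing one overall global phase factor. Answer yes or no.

No — the two circuits implement different unitaries, even allowing a global phase.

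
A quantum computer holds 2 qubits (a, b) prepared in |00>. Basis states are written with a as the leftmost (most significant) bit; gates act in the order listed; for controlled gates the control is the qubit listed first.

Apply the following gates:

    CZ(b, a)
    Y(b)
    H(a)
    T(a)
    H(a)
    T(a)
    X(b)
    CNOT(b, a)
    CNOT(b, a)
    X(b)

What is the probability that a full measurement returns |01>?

Outcome |01> occurs with probability sqrt(2)/4 + 1/2. Key observation: the block from step 7 through step 10 cancels to the identity and can be dropped.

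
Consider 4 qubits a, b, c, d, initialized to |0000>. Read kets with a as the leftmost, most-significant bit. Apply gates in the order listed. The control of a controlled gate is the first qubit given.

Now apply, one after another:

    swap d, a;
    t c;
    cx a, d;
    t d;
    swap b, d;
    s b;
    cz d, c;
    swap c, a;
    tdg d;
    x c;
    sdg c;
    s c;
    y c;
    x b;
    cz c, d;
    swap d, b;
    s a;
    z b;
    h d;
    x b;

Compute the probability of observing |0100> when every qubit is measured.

Outcome |0100> occurs with probability 1/2.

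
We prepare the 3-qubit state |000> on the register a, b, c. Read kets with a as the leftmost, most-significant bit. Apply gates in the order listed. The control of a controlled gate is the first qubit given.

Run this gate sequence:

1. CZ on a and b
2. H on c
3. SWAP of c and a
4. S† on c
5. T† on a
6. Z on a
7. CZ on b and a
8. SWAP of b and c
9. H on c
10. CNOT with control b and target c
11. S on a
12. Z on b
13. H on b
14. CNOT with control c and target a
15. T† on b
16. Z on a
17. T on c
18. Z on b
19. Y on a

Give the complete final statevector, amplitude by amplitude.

The final amplitudes are -sqrt(2)*exp(3*I*pi/4)/4 on |000>, sqrt(2)*exp(3*I*pi/4)/4 on |001>, sqrt(2)*I/4 on |010>, -sqrt(2)*I/4 on |011>, sqrt(2)*I/4 on |100>, sqrt(2)/4 on |101>, -sqrt(2)*exp(I*pi/4)/4 on |110>, sqrt(2)*exp(3*I*pi/4)/4 on |111>.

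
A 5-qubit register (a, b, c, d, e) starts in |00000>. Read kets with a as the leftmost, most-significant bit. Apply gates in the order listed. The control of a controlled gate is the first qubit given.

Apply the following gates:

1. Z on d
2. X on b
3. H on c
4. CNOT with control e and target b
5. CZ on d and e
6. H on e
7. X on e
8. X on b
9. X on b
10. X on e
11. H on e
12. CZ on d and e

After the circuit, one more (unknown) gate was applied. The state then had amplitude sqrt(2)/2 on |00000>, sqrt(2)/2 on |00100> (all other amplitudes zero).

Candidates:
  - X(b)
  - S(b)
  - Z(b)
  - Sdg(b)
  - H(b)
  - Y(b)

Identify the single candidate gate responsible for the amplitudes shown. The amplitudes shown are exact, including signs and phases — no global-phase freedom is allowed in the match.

The applied gate was X(b).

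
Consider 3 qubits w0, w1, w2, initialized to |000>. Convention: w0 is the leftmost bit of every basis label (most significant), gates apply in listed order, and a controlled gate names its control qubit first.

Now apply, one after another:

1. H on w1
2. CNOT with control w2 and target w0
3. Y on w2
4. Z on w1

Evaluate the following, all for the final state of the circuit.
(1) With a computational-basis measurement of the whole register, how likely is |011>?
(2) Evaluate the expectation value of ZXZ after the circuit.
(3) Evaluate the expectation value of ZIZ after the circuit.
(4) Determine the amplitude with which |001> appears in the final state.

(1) The probability of measuring |011> is 1/2.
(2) The observable ZXZ averages to 1.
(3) The observable ZIZ averages to -1.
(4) The final state's coefficient on |001> equals sqrt(2)*I/2.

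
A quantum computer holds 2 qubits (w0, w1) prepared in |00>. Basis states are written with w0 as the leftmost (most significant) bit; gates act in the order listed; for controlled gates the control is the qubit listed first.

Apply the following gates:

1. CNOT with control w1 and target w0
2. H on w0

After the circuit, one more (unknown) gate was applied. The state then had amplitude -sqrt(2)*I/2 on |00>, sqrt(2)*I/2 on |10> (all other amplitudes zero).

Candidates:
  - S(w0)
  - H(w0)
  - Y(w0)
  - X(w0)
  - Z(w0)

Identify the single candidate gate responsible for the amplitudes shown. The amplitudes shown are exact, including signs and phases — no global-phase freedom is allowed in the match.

The applied gate was Y(w0).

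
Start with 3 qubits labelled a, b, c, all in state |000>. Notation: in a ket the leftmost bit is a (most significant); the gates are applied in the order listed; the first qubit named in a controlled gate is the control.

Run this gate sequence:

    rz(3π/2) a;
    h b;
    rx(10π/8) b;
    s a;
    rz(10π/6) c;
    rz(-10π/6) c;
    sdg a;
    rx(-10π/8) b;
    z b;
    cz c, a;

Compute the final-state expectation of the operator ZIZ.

The observable ZIZ averages to 1. Key observation: steps 3-8 multiply out to the identity, so the circuit reduces to the remaining gates.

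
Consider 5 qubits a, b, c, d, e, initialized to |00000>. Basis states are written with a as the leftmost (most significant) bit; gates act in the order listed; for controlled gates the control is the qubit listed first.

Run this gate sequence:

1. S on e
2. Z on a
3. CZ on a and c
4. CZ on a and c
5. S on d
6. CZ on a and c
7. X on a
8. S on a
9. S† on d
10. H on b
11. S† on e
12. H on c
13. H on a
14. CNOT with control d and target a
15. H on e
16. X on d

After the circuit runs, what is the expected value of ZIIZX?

The observable ZIIZX averages to 0. Key observation: steps 3-4 multiply out to the identity, so the circuit reduces to the remaining gates.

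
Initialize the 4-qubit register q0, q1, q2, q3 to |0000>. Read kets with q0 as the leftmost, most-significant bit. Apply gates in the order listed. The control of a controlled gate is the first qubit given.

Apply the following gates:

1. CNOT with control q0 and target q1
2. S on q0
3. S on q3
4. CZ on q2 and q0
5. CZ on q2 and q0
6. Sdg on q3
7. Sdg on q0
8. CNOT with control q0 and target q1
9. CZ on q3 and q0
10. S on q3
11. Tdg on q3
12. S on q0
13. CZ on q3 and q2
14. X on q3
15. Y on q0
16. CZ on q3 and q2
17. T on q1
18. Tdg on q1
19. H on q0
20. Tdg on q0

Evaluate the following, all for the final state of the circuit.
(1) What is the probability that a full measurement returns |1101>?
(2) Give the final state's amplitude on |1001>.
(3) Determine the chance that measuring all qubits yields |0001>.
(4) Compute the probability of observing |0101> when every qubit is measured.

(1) The probability of measuring |1101> is 0. Key observation: gates 1-8 undo each other exactly, leaving only the rest of the circuit to track.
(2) |1001> carries amplitude -sqrt(2)*exp(I*pi/4)/2 in the final state.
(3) The probability of measuring |0001> is 1/2.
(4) Outcome |0101> occurs with probability 0.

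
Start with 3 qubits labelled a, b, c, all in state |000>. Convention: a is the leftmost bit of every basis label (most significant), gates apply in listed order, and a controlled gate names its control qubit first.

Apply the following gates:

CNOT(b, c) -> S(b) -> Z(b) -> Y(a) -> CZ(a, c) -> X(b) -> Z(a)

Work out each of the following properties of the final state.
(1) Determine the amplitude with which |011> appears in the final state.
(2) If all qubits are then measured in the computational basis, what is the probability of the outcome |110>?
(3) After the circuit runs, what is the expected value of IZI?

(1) The amplitude on |011> is 0.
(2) The probability of measuring |110> is 1.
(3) The expectation value of IZI is -1.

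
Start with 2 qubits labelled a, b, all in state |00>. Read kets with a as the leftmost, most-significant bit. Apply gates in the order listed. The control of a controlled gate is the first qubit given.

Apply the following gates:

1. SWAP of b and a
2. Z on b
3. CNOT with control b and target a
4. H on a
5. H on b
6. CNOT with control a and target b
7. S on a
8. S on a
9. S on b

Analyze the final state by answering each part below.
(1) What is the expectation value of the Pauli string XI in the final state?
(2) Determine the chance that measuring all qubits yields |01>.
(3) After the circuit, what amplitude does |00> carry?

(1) The expectation value of XI is -1.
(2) A full measurement returns |01> with probability 1/4.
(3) The final state's coefficient on |00> equals 1/2.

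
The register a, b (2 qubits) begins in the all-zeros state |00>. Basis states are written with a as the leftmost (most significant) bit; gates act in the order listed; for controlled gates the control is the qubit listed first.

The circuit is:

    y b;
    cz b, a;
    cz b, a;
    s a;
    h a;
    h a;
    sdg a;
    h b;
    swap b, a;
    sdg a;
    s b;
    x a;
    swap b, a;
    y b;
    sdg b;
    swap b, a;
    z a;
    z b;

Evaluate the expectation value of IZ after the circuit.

The observable IZ averages to 1.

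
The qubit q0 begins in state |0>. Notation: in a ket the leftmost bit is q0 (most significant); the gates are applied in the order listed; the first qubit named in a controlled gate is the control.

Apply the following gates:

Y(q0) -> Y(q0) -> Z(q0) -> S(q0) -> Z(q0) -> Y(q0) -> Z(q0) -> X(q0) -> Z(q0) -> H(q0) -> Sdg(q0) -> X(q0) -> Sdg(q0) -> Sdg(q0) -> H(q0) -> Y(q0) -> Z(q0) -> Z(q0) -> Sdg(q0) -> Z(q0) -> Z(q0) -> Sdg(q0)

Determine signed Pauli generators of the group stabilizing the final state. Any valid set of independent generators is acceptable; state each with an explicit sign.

The final state is stabilized by the group generated by -Y; other independent generating sets are equally valid.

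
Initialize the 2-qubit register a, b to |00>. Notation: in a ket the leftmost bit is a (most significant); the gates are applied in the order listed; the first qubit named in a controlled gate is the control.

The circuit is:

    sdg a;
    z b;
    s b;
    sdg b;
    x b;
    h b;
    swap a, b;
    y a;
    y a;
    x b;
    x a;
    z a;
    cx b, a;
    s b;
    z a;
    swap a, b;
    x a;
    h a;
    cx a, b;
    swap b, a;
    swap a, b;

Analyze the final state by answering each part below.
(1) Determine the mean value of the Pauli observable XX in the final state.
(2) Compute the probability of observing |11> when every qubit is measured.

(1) In the final state, XX has expectation 1.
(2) The probability of measuring |11> is 1/4.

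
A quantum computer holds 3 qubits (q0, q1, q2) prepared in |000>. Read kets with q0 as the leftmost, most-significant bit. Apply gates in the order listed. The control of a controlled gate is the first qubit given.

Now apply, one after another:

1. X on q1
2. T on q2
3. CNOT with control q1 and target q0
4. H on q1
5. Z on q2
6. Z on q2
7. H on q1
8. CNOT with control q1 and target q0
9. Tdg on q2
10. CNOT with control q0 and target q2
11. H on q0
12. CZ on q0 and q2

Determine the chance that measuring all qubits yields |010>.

A full measurement returns |010> with probability 1/2. Key observation: gates 2-9 undo each other exactly, leaving only the rest of the circuit to track.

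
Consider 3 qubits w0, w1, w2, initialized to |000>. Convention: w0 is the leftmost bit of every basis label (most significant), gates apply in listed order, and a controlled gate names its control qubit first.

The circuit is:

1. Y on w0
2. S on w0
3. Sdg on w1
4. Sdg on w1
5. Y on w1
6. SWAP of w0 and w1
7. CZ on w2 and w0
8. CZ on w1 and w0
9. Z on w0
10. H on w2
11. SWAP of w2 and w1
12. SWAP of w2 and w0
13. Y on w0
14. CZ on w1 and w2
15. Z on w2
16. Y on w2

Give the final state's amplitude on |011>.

The amplitude on |011> is 0.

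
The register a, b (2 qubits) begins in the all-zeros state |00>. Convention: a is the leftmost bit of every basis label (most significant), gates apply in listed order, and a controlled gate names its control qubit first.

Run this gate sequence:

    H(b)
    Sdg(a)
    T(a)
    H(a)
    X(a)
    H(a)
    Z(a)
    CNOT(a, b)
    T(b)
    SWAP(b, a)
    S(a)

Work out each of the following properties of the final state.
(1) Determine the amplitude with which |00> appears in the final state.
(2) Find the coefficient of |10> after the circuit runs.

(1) |00> carries amplitude sqrt(2)/2 in the final state. Key observation: the block from step 4 through step 7 cancels to the identity and can be dropped.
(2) The final state's coefficient on |10> equals sqrt(2)*exp(3*I*pi/4)/2.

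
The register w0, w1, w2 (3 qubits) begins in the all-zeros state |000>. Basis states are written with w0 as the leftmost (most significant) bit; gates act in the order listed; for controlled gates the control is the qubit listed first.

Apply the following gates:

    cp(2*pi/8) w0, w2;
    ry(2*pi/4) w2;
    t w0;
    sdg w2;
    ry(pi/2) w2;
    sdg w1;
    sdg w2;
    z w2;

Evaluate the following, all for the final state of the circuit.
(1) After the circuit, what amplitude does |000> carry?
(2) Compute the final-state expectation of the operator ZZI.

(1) The final state's coefficient on |000> equals 1/2 + I/2.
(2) The expectation value of ZZI is 1.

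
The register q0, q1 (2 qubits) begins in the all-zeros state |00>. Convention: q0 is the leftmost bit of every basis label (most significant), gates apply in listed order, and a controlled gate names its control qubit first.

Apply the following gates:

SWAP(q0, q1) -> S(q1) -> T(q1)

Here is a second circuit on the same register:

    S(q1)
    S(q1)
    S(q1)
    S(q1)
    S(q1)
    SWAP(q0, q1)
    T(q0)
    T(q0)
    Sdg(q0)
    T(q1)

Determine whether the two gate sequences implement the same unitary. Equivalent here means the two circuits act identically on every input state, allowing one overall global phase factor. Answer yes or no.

No, they are not equivalent — no single phase factor reconciles the two unitaries.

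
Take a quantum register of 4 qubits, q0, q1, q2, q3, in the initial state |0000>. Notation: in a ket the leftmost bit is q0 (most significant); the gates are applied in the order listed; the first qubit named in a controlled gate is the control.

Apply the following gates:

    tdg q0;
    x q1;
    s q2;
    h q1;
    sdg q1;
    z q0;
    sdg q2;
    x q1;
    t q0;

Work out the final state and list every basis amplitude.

After the circuit, the state carries amplitude sqrt(2)*I/2 on |0000>, sqrt(2)/2 on |0100>, and 0 on every other basis state.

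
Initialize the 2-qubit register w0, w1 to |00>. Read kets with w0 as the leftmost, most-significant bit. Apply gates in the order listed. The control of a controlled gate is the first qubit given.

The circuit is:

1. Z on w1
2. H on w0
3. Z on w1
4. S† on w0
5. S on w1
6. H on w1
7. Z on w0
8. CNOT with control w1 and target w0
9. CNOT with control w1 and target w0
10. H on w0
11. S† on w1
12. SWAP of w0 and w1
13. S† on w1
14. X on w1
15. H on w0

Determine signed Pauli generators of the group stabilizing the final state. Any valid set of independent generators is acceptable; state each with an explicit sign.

The final state is stabilized by the group generated by +YI, -IX; other independent generating sets are equally valid.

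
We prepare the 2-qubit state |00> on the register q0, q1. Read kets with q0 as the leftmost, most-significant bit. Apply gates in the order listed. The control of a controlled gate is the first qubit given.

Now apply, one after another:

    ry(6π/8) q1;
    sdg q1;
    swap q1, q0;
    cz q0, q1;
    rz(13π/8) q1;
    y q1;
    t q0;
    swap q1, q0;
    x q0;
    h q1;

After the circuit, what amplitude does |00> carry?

|00> carries amplitude sqrt(2)*sqrt(sqrt(2)/4 + 1/2)*exp(-9*I*pi/16)/2 + sqrt(2)*I*sqrt(1/2 - sqrt(2)/4)*exp(-13*I*pi/16)/2 in the final state.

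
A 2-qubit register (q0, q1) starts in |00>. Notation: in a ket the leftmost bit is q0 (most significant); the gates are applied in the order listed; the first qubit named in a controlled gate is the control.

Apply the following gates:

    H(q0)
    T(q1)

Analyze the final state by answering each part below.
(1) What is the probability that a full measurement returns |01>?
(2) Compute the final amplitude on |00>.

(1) Outcome |01> occurs with probability 0.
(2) The final state's coefficient on |00> equals sqrt(2)/2.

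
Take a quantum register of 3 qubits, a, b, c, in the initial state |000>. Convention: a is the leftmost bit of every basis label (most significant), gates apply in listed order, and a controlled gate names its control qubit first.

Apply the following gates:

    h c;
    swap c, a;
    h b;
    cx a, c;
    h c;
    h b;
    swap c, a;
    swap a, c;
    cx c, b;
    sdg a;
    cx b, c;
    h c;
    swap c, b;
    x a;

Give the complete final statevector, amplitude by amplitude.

The resulting statevector has amplitude -sqrt(2)*I/4 on |000>, sqrt(2)*I/4 on |001>, -sqrt(2)*I/4 on |010>, sqrt(2)*I/4 on |011>, sqrt(2)/4 on |100>, sqrt(2)/4 on |101>, sqrt(2)/4 on |110>, sqrt(2)/4 on |111>.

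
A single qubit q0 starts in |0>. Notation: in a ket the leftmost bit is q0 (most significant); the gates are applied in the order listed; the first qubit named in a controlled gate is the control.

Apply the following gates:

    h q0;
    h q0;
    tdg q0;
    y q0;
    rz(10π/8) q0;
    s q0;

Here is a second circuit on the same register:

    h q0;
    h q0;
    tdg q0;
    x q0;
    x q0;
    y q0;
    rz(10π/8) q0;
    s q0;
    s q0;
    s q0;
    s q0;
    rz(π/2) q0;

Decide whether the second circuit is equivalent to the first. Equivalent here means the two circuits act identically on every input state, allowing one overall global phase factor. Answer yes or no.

Yes, they are equivalent — the unitaries differ by at most a global phase.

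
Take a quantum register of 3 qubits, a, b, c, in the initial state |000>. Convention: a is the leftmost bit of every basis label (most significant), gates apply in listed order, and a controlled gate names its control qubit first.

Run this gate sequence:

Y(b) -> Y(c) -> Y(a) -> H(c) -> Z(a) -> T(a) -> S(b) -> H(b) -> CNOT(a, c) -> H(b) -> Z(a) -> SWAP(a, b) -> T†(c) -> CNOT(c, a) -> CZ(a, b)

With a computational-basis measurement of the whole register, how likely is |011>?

Outcome |011> occurs with probability 1/2.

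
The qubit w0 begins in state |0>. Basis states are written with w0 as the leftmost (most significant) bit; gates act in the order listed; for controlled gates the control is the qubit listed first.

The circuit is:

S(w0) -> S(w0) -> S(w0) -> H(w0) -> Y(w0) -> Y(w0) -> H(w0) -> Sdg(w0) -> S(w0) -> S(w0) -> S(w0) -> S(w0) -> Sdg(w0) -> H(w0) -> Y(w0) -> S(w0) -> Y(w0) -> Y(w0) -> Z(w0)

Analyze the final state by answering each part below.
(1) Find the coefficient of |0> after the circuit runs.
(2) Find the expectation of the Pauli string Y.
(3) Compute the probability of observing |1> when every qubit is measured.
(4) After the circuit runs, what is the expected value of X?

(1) |0> carries amplitude -sqrt(2)*I/2 in the final state.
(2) The observable Y averages to 1.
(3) A full measurement returns |1> with probability 1/2.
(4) In the final state, X has expectation 0.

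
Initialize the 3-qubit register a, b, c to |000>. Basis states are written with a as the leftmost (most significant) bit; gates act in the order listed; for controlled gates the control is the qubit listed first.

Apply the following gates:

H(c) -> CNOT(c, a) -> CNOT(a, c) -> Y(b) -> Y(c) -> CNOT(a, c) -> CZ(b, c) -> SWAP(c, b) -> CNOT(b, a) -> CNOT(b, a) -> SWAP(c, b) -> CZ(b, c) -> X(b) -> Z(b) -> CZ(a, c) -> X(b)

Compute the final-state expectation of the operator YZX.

In the final state, YZX has expectation 0. Key observation: the block from step 7 through step 12 cancels to the identity and can be dropped.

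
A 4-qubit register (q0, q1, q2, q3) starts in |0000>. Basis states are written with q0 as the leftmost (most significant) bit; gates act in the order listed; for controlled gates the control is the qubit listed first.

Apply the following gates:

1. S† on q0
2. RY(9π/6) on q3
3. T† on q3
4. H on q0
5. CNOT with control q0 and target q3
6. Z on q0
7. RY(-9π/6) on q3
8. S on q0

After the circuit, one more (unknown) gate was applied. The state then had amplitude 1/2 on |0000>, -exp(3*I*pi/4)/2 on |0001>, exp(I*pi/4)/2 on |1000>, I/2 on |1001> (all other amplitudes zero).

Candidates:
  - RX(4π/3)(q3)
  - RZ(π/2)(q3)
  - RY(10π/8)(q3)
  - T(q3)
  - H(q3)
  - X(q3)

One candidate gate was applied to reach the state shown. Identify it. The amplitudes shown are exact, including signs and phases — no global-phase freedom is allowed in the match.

The unique candidate consistent with the amplitudes is H(q3).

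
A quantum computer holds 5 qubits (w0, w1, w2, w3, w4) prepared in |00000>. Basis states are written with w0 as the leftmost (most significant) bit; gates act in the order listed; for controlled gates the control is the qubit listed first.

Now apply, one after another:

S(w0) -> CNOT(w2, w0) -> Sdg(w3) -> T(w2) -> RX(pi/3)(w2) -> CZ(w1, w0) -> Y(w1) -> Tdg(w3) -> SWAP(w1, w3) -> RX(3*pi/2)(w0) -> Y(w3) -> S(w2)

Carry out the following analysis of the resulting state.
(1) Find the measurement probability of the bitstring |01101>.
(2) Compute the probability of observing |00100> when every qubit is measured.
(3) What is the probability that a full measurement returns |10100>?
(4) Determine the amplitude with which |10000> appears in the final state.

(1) Outcome |01101> occurs with probability 0.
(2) Outcome |00100> occurs with probability 1/8.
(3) The probability of measuring |10100> is 1/8.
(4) |10000> carries amplitude -sqrt(6)*I/4 in the final state.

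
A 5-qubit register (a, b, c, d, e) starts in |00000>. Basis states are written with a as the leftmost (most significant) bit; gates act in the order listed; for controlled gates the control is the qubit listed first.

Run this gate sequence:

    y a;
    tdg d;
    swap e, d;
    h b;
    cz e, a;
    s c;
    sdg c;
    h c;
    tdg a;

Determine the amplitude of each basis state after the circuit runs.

The resulting statevector has amplitude exp(I*pi/4)/2 on |10000>, exp(I*pi/4)/2 on |10100>, exp(I*pi/4)/2 on |11000>, exp(I*pi/4)/2 on |11100>, and 0 on every other basis state.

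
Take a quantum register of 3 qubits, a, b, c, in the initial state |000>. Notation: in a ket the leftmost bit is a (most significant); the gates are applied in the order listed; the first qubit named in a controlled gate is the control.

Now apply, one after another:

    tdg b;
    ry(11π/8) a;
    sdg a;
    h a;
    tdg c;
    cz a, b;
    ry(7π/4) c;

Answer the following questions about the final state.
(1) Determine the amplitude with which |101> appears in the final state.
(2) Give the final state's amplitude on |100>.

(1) |101> carries amplitude sqrt(4 - 2*sqrt(2))*exp(11*I*pi/16)/4 in the final state.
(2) The amplitude on |100> is -sqrt(2*sqrt(2) + 4)*exp(11*I*pi/16)/4.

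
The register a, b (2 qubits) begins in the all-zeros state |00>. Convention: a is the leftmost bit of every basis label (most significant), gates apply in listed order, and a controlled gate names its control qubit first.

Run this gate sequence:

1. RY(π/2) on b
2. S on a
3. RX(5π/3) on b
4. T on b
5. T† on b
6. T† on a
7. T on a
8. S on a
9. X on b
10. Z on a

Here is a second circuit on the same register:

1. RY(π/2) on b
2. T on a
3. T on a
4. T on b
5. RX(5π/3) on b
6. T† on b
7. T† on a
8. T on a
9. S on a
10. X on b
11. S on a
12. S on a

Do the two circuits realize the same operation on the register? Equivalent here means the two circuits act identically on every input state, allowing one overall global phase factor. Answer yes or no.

No — the two circuits implement different unitaries, even allowing a global phase.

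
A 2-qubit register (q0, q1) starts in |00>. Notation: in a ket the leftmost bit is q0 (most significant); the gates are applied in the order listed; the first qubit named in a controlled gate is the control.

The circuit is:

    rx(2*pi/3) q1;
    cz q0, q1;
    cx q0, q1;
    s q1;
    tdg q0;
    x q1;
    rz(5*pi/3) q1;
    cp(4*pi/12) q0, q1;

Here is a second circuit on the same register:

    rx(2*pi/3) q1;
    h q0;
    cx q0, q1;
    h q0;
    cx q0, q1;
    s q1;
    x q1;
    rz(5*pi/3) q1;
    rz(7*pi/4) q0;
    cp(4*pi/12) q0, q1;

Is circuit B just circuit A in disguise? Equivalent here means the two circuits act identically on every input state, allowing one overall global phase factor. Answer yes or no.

No: there is an input state on which the two circuits produce genuinely different outputs (not merely differing by a phase).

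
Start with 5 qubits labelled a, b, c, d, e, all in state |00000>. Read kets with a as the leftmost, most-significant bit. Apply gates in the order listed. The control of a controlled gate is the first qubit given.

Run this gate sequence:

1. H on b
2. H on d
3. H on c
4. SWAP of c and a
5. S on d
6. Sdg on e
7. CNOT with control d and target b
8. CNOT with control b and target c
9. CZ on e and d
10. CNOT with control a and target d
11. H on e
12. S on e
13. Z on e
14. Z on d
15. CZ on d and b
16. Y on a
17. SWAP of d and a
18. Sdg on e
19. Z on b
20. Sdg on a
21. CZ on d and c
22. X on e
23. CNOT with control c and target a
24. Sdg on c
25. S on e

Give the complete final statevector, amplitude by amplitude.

The resulting statevector has amplitude -1/4 on |00000>, I/4 on |00001>, -I/4 on |00010>, -1/4 on |00011>, 0 on |00100>, 0 on |00101>, 0 on |00110>, 0 on |00111>, 0 on |01000>, 0 on |01001>, 0 on |01010>, 0 on |01011>, I/4 on |01100>, 1/4 on |01101>, -1/4 on |01110>, I/4 on |01111>, -1/4 on |10000>, I/4 on |10001>, I/4 on |10010>, 1/4 on |10011>, 0 on |10100>, 0 on |10101>, 0 on |10110>, 0 on |10111>, 0 on |11000>, 0 on |11001>, 0 on |11010>, 0 on |11011>, -I/4 on |11100>, -1/4 on |11101>, -1/4 on |11110>, I/4 on |11111>.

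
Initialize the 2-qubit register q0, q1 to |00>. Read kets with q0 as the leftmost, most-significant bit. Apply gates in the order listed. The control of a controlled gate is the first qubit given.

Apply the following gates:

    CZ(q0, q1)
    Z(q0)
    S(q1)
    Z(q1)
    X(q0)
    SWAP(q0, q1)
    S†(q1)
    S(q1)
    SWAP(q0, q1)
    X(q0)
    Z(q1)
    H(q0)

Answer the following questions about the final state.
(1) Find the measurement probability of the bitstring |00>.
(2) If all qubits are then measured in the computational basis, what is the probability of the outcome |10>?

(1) The probability of measuring |00> is 1/2. Key observation: gates 4-11 undo each other exactly, leaving only the rest of the circuit to track.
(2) Outcome |10> occurs with probability 1/2.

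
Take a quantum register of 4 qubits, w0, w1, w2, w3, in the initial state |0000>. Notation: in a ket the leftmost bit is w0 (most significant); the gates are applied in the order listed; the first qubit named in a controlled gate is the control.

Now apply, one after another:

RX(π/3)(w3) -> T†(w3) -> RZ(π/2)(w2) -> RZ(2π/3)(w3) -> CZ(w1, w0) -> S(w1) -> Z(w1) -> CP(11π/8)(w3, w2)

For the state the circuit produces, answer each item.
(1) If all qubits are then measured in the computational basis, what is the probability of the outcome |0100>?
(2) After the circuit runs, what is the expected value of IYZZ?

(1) Outcome |0100> occurs with probability 0.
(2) The observable IYZZ averages to 0.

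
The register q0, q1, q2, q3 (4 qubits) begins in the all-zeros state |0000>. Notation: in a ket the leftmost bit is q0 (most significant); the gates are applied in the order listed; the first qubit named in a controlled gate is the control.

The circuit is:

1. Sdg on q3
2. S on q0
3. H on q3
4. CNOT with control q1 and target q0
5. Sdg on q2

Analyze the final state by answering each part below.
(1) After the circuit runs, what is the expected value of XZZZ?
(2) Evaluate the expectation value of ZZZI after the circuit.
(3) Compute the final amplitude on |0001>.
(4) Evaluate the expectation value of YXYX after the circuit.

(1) In the final state, XZZZ has expectation 0.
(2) The expectation value of ZZZI is 1.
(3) The final state's coefficient on |0001> equals sqrt(2)/2.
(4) In the final state, YXYX has expectation 0.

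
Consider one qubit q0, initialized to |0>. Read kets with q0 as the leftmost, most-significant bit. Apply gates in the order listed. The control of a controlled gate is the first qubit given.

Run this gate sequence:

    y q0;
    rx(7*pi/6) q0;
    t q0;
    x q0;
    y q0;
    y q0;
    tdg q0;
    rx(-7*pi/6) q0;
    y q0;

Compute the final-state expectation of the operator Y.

The observable Y averages to sqrt(3)/4.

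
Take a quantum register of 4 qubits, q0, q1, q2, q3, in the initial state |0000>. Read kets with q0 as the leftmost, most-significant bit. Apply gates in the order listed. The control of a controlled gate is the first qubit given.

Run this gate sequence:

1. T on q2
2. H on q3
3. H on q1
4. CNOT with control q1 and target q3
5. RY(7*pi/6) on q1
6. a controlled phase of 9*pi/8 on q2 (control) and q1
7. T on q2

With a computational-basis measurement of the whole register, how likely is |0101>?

The probability of measuring |0101> is 1/8.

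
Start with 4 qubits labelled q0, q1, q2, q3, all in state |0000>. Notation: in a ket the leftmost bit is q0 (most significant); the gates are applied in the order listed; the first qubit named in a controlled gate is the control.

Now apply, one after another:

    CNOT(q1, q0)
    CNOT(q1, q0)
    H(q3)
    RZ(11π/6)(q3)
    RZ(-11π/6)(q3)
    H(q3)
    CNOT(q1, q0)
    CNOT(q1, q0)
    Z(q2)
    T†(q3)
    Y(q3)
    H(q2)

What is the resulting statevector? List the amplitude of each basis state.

The resulting statevector has amplitude sqrt(2)*I/2 on |0001>, sqrt(2)*I/2 on |0011>, and 0 on every other basis state. Key observation: the block from step 1 through step 8 cancels to the identity and can be dropped.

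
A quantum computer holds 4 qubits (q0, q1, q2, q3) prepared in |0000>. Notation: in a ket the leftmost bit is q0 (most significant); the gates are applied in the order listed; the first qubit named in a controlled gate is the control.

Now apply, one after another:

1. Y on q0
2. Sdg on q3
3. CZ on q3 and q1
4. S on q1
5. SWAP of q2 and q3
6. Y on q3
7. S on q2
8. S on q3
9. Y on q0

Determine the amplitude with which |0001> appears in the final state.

|0001> carries amplitude -1 in the final state.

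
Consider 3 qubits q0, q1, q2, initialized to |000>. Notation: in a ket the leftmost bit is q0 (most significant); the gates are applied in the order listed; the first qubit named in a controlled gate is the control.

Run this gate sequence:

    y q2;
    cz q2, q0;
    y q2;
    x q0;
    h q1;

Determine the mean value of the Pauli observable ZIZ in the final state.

The observable ZIZ averages to -1.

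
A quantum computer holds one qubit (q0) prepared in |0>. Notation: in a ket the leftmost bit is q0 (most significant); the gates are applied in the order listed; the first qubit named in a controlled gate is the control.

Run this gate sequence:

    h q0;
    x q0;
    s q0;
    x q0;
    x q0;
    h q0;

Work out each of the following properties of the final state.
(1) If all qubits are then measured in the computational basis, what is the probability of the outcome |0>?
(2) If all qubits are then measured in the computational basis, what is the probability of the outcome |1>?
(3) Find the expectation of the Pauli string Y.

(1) The probability of measuring |0> is 1/2.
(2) A full measurement returns |1> with probability 1/2.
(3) In the final state, Y has expectation -1.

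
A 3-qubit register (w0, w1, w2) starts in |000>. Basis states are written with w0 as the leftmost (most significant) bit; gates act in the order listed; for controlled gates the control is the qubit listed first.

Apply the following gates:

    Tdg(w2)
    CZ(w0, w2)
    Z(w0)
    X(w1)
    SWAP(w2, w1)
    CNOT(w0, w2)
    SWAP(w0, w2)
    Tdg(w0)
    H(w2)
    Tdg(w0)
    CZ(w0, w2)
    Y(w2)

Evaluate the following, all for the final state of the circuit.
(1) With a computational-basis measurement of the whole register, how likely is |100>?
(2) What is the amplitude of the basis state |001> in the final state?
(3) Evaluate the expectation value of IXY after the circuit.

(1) A full measurement returns |100> with probability 1/2.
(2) The final state's coefficient on |001> equals 0.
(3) The observable IXY averages to 0.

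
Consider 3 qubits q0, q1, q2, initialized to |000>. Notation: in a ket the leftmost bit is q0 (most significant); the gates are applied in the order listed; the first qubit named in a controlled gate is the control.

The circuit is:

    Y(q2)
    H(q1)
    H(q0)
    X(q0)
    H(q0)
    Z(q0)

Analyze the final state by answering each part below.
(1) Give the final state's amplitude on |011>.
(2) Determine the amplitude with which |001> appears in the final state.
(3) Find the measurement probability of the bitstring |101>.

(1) |011> carries amplitude sqrt(2)*I/2 in the final state.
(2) The amplitude on |001> is sqrt(2)*I/2.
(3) A full measurement returns |101> with probability 0.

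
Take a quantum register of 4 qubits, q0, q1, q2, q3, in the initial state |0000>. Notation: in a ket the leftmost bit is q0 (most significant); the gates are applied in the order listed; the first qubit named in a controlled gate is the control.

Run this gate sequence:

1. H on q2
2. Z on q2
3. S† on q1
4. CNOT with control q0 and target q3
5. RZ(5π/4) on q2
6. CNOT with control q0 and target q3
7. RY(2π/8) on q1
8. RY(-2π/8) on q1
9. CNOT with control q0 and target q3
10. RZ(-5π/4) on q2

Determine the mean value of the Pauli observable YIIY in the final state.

The expectation value of YIIY is 0. Key observation: steps 5-10 multiply out to the identity, so the circuit reduces to the remaining gates.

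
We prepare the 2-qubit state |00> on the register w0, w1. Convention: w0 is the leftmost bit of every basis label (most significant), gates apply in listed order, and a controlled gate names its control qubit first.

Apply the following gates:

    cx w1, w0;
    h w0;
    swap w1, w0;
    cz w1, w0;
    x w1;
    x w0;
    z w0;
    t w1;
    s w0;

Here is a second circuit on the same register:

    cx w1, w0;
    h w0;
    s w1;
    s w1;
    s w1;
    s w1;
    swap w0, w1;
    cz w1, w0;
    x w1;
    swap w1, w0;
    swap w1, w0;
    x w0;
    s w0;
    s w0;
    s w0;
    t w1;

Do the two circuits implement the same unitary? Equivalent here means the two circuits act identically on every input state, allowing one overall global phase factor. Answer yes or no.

Yes: on every input state the two circuits agree up to one overall phase factor.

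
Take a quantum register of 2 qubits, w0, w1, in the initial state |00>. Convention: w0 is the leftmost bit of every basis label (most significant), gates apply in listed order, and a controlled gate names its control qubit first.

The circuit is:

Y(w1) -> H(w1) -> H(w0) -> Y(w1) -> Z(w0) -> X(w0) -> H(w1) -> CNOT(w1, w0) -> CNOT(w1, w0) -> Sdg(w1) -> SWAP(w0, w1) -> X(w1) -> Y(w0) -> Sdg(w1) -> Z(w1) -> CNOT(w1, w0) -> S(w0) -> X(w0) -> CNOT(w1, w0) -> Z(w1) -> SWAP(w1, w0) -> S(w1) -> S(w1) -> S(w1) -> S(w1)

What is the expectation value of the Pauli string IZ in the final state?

The observable IZ averages to 1. Key observation: gates 22-25 undo each other exactly, leaving only the rest of the circuit to track.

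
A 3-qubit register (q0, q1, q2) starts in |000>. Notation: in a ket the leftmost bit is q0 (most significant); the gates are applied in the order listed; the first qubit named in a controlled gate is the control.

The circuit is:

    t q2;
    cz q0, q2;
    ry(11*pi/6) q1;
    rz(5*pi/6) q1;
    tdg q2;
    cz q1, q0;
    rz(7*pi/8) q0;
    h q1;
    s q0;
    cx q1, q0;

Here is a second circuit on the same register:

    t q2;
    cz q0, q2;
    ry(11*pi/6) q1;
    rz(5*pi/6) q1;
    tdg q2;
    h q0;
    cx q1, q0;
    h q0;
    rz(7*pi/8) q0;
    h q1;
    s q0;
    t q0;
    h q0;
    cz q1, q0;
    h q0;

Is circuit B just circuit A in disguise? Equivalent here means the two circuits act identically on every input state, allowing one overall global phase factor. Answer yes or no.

No — the two circuits implement different unitaries, even allowing a global phase.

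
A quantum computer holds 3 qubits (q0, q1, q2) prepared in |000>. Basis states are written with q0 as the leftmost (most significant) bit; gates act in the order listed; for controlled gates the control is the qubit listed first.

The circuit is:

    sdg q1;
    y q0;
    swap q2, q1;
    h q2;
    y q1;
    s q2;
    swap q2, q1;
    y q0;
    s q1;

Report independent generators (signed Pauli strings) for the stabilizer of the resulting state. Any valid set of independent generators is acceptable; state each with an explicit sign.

One valid set of independent stabilizer generators is -IXI, +ZII, -IIZ (any independent generating set of the same group is equally correct).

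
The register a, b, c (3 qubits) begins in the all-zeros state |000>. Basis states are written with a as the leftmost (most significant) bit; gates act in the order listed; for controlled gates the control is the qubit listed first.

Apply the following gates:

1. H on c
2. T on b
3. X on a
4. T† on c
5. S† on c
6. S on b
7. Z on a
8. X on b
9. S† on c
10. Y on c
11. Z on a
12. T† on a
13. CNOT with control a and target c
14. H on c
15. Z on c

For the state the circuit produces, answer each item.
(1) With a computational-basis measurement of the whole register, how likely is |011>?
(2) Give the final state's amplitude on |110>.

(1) The probability of measuring |011> is 0.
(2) |110> carries amplitude 1/2 + exp(I*pi/4)/2 in the final state.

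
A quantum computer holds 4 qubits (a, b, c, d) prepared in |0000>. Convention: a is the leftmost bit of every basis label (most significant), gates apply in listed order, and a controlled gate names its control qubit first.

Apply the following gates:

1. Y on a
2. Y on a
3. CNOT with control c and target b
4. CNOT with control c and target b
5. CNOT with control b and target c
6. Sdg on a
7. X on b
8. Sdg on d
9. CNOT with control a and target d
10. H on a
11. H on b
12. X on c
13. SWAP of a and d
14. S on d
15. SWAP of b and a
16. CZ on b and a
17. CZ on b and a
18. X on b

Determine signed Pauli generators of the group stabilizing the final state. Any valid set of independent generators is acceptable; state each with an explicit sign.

The final state is stabilized by the group generated by -XIII, +IIIY, -IZII, -IIZI; other independent generating sets are equally valid.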